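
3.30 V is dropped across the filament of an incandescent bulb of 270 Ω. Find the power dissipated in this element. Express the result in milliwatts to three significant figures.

We know the drop across the element and its resistance — P = V²/R, one step.
P = (3.30 V)² / 270 Ω = 0.04033 W

40.3 mW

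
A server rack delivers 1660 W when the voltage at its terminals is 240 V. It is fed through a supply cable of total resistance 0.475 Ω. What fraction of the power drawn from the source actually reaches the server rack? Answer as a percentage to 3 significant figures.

98.6 %

I = P / V = 1660 / 240 = 6.917 A through the supply cable.
P_line = I² R_line = (6.917)² × 0.475 = 22.72 W
P_source = P_load + P_line = 1660 + 22.72 = 1683 W
η = P_load / P_source = 1660 / 1683 = 0.9865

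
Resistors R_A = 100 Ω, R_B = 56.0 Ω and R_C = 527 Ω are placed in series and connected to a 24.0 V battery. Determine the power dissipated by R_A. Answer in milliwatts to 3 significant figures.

Every series element carries the same I. Get I from the total resistance, then P = I² × R_A.
R_total = 100 + 56.0 + 527 = 683.0 Ω
I = V / R_total = 24.0 / 683.0 = 0.03514 A
P_R_A = I² × R_A = (0.03514)² × 100 = 0.1235 W

123 mW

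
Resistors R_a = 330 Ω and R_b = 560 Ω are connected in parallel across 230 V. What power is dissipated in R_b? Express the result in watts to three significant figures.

94.5 W

Every branch has 230 V across it, so for R_b the power is simply V²/R.
P_R_b = V² / R_b = (230)² / 560 Ω = 94.46 W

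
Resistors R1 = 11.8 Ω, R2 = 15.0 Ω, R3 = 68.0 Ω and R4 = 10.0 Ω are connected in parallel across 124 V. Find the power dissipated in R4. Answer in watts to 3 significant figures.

The supply voltage appears across each parallel branch — just use P = V²/R4.
P_R4 = V² / R4 = (124)² / 10.0 Ω = 1538 W

1540 W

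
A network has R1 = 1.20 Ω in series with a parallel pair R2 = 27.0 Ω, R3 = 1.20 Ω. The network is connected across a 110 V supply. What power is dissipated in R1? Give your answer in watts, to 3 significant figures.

2630 W

Reduce the parallel pair to R_p first; the network is then a simple series string.
R_p = (27.0×1.20)/(27.0+1.20) = 1.149 Ω
R_total = 1.20 + 1.149 = 2.349 Ω
I = V / R_total = 110 / 2.349 = 46.83 A
R1 is in the main series path, so its power is I²R1.
P_R1 = (46.83)² × 1.20 = 2632 W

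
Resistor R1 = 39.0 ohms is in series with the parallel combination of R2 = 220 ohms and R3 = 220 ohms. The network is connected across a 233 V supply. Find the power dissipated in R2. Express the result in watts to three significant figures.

Reduce the parallel pair to R_p first; the network is then a simple series string.
R_p = (220×220)/(220+220) = 110.0 Ω
R_total = 39.0 + 110.0 = 149.0 Ω
I = V / R_total = 233 / 149.0 = 1.564 A
Voltage across the parallel pair: V_p = I × R_p = 1.564 × 110.0 = 172.0 V
R2 is across V_p, so use P = V²/R for that branch.
P_R2 = (172.0)² / 220 = 134.5 W

134 W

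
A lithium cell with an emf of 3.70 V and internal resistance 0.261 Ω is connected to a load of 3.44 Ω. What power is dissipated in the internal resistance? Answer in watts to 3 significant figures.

Internal loss is I²r, with I set by the total series resistance r+R.
I = ε / (r + R) = 3.70 / (0.261 + 3.44) = 0.9997 A
P_int = I² r = (0.9997)² × 0.261 = 0.2609 W

0.261 W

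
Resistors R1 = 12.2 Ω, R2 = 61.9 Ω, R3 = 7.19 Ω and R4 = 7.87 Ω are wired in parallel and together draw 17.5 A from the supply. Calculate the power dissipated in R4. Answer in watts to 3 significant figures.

293 W

Parallel branches share V, not I — compute V via R_eq, then use V²/R for the target branch.
1/R_eq = 1/12.2 + 1/61.9 + 1/7.19 + 1/7.87 ⇒ R_eq = 2.745 Ω
V = I_total × R_eq = 17.50 × 2.745 = 48.04 V
P_R4 = V² / R4 = (48.04)² / 7.87 = 293.3 W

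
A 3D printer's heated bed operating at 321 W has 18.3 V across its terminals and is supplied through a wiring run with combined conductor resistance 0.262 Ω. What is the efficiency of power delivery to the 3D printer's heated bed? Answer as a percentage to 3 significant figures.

79.9 %

I = P / V = 321 / 18.3 = 17.54 A through the wiring run.
P_line = I² R_line = (17.54)² × 0.262 = 80.61 W
P_source = P_load + P_line = 321.0 + 80.61 = 401.6 W
η = P_load / P_source = 321.0 / 401.6 = 0.7993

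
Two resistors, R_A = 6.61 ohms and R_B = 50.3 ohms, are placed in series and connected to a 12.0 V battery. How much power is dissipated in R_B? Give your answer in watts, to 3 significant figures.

2.24 W

Every series element carries the same I. Get I from the total resistance, then P = I² × R_B.
R_total = 6.61 + 50.3 = 56.91 Ω
I = V / R_total = 12.0 / 56.91 = 0.2109 A
P_R_B = I² × R_B = (0.2109)² × 50.3 = 2.236 W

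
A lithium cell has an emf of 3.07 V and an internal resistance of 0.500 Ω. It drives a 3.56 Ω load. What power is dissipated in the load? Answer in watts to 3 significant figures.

2.04 W

Load and internal resistance form a series loop — compute the loop current, then the load power via I²R.
I = ε / (r + R) = 3.07 / (0.500 + 3.56) = 0.7562 A
P_load = I² R = (0.7562)² × 3.56 = 2.036 W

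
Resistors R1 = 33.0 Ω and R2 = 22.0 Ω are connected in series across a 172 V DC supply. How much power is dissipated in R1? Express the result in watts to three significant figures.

323 W

Series elements share the same current, so find I first, then use P = I²R.
R_total = 33.0 + 22.0 = 55.00 Ω
I = V / R_total = 172 / 55.00 = 3.127 A
P_R1 = I² × R1 = (3.127)² × 33.0 = 322.7 W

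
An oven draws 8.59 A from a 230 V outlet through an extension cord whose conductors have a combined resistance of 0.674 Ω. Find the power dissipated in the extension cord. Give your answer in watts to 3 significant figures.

Line loss is just I²R for the cable — we know both I and R_line directly.
The extension cord carries the full 8.59 A.
P_line = I² R_line = (8.590)² × 0.674 = 49.73 W

49.7 W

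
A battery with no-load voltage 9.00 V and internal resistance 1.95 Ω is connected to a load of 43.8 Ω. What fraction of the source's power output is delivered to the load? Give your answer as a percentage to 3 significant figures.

95.7 %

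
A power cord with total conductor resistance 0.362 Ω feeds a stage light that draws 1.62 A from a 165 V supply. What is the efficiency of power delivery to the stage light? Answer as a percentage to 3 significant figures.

The power cord carries the full 1.62 A.
P_line = I² R_line = (1.620)² × 0.362 = 0.9500 W
P_source = V I = 165 × 1.620 = 267.3 W; P_load = 266.3 W
η = P_load / P_source = 266.3 / 267.3 = 0.9964

99.6 %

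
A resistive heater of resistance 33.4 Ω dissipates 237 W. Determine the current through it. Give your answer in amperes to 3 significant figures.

Rearranging the power relation for the two known quantities gives I = √(P / R).
I = √(237 / 33.4) = 2.664 A

2.66 A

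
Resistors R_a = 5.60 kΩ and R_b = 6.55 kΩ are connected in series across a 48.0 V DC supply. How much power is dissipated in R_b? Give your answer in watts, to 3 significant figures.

The current is common to all series resistors; compute it, then apply P = I²R for the target.
R_total = (5.60 + 6.55) kΩ = 12150 Ω
I = V / R_total = 48.0 / 12150 = 0.003951 A
P_R_b = I² × R_b = (0.003951)² × 6550 = 0.1022 W

0.102 W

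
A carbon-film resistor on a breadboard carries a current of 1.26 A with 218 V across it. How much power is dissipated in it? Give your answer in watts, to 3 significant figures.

275 W

Since both terminal voltage and current are stated, P = V I gives the power in one step.
P = 218 V × 1.260 A = 274.7 W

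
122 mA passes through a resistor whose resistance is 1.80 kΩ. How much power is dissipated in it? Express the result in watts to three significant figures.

Knowing I and R, the power is just I²R — no need to find V first.
P = (0.1220 A)² × 1800 Ω = 26.79 W

26.8 W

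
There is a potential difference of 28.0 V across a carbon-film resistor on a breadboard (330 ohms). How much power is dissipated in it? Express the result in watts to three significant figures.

2.38 W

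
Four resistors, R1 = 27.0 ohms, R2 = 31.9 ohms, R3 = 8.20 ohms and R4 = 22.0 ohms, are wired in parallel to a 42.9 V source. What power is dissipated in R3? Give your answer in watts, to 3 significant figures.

224 W

Every branch has 42.9 V across it, so for R3 the power is simply V²/R.
P_R3 = V² / R3 = (42.9)² / 8.20 Ω = 224.4 W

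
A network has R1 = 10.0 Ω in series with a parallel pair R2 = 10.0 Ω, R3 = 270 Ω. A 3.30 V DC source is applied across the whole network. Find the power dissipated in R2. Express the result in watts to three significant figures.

First combine the parallel branches into one equivalent R_p, then R1 + R_p is a series pair.
R_p = (10.0×270)/(10.0+270) = 9.643 Ω
R_total = 10.0 + 9.643 = 19.64 Ω
I = V / R_total = 3.30 / 19.64 = 0.1680 A
Voltage across the parallel pair: V_p = I × R_p = 0.1680 × 9.643 = 1.620 V
With V_p across R2, its power is V_p²/R2.
P_R2 = (1.620)² / 10.0 = 0.2624 W

0.262 W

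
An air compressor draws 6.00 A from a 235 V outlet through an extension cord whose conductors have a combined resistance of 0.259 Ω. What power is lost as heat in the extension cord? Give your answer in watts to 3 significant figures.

9.32 W

Line loss is just I²R for the cable — we know both I and R_line directly.
The extension cord carries the full 6.00 A.
P_line = I² R_line = (6.000)² × 0.259 = 9.324 W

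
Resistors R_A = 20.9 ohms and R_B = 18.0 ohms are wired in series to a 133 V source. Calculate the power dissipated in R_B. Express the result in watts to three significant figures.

The current is common to all series resistors; compute it, then apply P = I²R for the target.
R_total = 20.9 + 18.0 = 38.90 Ω
I = V / R_total = 133 / 38.90 = 3.419 A
P_R_B = I² × R_B = (3.419)² × 18.0 = 210.4 W

210 W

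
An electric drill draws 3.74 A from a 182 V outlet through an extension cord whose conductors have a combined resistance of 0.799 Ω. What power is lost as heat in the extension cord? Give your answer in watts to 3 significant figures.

11.2 W

Only the current and the line resistance are needed for the I²R loss.
The extension cord carries the full 3.74 A.
P_line = I² R_line = (3.740)² × 0.799 = 11.18 W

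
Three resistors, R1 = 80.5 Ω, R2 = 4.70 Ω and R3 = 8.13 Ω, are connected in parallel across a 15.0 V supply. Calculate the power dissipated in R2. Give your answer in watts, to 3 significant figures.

47.9 W

The supply voltage appears across each parallel branch — just use P = V²/R2.
P_R2 = V² / R2 = (15.0)² / 4.70 Ω = 47.87 W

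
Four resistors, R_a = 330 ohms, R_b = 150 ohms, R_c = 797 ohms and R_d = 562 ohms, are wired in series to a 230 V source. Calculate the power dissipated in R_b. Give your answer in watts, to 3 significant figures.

Series elements share the same current, so find I first, then use P = I²R.
R_total = 330 + 150 + 797 + 562 = 1839 Ω
I = V / R_total = 230 / 1839 = 0.1251 A
P_R_b = I² × R_b = (0.1251)² × 150 = 2.346 W

2.35 W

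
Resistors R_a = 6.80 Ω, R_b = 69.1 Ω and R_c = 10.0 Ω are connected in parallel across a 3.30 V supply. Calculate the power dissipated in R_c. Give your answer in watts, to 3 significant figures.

1.09 W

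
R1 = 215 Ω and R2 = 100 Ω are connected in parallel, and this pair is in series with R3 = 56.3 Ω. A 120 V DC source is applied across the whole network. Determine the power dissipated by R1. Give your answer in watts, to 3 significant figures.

20.1 W

Reduce the parallel combination to a single R_p; the circuit then becomes R_p in series with the remaining resistor.
R_p = (215×100)/(215+100) = 68.25 Ω
R_total = R_p + 56.3 = 68.25 + 56.3 = 124.6 Ω
I = V / R_total = 120 / 124.6 = 0.9634 A
Voltage across the parallel pair: V_p = I × R_p = 0.9634 × 68.25 = 65.76 V
Use P = V²/R for R1 with V = V_p.
P_R1 = (65.76)² / 215 = 20.11 W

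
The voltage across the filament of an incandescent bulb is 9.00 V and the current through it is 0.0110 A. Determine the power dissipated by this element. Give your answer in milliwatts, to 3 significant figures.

Both the voltage across and the current through the element are known, so P = V I applies directly.
P = 9.00 V × 0.01100 A = 0.09900 W

99.0 mW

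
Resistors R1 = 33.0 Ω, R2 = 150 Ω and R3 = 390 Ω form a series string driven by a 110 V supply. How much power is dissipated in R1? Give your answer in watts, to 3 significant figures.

1.22 W

Series elements share the same current, so find I first, then use P = I²R.
R_total = 33.0 + 150 + 390 = 573.0 Ω
I = V / R_total = 110 / 573.0 = 0.1920 A
P_R1 = I² × R1 = (0.1920)² × 33.0 = 1.216 W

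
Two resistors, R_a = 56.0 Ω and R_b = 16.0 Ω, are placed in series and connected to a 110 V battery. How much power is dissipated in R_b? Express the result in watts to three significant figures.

37.3 W

Series elements share the same current, so find I first, then use P = I²R.
R_total = 56.0 + 16.0 = 72.00 Ω
I = V / R_total = 110 / 72.00 = 1.528 A
P_R_b = I² × R_b = (1.528)² × 16.0 = 37.35 W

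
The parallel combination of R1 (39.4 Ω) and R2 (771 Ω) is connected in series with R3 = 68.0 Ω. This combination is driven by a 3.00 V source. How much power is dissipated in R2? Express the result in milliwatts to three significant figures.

Combine R1 and R2 into their parallel equivalent first, reducing the network to two series resistors.
R_p = (39.4×771)/(39.4+771) = 37.48 Ω
R_total = R_p + 68.0 = 37.48 + 68.0 = 105.5 Ω
I = V / R_total = 3.00 / 105.5 = 0.02844 A
Voltage across the parallel pair: V_p = I × R_p = 0.02844 × 37.48 = 1.066 V
R2 sits across V_p; its power is V_p²/R.
P_R2 = (1.066)² / 771 = 0.001474 W

1.47 mW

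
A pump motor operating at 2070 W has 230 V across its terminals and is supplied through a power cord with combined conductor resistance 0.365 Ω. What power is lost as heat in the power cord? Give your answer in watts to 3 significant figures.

29.6 W

The power cord is a series resistance carrying the load current; its dissipation is I²R_line.
I = P / V = 2070 / 230 = 9.000 A through the power cord.
P_line = I² R_line = (9.000)² × 0.365 = 29.56 W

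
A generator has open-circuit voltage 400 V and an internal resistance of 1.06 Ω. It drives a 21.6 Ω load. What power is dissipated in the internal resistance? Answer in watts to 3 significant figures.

The internal resistance carries the same current as the load; P_int = I²r.
I = ε / (r + R) = 400 / (1.06 + 21.6) = 17.65 A
P_int = I² r = (17.65)² × 1.06 = 330.3 W

330 W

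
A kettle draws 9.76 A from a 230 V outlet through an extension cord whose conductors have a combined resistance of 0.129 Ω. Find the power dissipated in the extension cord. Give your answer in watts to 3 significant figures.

12.3 W

The extension cord and load are in series, so the same current flows in both; the loss is I²R_line.
The extension cord carries the full 9.76 A.
P_line = I² R_line = (9.760)² × 0.129 = 12.29 W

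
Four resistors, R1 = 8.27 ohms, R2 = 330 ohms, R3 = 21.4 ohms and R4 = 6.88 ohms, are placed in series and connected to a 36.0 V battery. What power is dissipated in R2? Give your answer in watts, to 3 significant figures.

Every series element carries the same I. Get I from the total resistance, then P = I² × R2.
R_total = 8.27 + 330 + 21.4 + 6.88 = 366.6 Ω
I = V / R_total = 36.0 / 366.6 = 0.09821 A
P_R2 = I² × R2 = (0.09821)² × 330 = 3.183 W

3.18 W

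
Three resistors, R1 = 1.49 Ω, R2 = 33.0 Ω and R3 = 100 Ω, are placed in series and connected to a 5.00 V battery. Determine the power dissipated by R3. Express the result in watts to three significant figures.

0.138 W

In a series string the same current flows through every resistor — find that current, then P = I²R for the one we want.
R_total = 1.49 + 33.0 + 100 = 134.5 Ω
I = V / R_total = 5.00 / 134.5 = 0.03718 A
P_R3 = I² × R3 = (0.03718)² × 100 = 0.1382 W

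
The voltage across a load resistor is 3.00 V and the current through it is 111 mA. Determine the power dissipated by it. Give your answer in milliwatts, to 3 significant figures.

333 mW

Since both terminal voltage and current are stated, P = V I gives the power in one step.
P = 3.00 V × 0.1110 A = 0.3330 W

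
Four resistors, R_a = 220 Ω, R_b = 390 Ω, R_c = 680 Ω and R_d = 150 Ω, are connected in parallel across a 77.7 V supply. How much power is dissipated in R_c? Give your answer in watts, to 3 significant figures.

Every branch has 77.7 V across it, so for R_c the power is simply V²/R.
P_R_c = V² / R_c = (77.7)² / 680 Ω = 8.878 W

8.88 W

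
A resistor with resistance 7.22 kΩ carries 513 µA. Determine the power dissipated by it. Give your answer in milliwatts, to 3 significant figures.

1.90 mW

Current and resistance are given, so P = I²R is the direct form.
P = (0.0005130 A)² × 7220 Ω = 0.001900 W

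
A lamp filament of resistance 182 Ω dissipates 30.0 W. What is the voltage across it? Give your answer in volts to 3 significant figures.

73.9 V

The two known quantities fix the third via V = √(P R).
V = √(30.0 × 182) = 73.89 V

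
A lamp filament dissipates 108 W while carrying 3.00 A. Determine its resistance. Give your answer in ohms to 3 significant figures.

12.0 Ω

Rearranging the power relation for the two known quantities gives R = P / I².
R = 108 / (3.000)² = 12.00 Ω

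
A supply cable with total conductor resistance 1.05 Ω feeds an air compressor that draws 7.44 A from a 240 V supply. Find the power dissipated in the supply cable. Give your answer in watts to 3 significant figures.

Line loss is just I²R for the cable — we know both I and R_line directly.
The supply cable carries the full 7.44 A.
P_line = I² R_line = (7.440)² × 1.05 = 58.12 W

58.1 W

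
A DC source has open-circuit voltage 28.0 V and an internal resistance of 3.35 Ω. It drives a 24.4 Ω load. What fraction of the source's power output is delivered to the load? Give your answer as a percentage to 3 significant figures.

87.9 %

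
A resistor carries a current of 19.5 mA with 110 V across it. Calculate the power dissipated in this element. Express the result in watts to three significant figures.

2.15 W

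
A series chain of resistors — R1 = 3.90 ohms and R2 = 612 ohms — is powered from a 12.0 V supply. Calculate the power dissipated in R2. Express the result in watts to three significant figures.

The current is common to all series resistors; compute it, then apply P = I²R for the target.
R_total = 3.90 + 612 = 615.9 Ω
I = V / R_total = 12.0 / 615.9 = 0.01948 A
P_R2 = I² × R2 = (0.01948)² × 612 = 0.2323 W

0.232 W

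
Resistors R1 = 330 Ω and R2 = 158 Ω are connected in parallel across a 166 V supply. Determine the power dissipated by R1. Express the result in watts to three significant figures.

83.5 W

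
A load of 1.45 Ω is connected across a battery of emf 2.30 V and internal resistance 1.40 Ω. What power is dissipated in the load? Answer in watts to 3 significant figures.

0.944 W

Load and internal resistance form a series loop — compute the loop current, then the load power via I²R.
I = ε / (r + R) = 2.30 / (1.40 + 1.45) = 0.8070 A
P_load = I² R = (0.8070)² × 1.45 = 0.9444 W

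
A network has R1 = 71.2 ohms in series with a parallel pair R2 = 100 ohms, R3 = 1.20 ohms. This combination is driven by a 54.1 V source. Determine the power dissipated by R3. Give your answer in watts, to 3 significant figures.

Replace R2 and R3 with their parallel equivalent so the circuit becomes R1 in series with R_p.
R_p = (100×1.20)/(100+1.20) = 1.186 Ω
R_total = 71.2 + 1.186 = 72.39 Ω
I = V / R_total = 54.1 / 72.39 = 0.7474 A
Voltage across the parallel pair: V_p = I × R_p = 0.7474 × 1.186 = 0.8862 V
With V_p across R3, its power is V_p²/R3.
P_R3 = (0.8862)² / 1.20 = 0.6545 W

0.654 W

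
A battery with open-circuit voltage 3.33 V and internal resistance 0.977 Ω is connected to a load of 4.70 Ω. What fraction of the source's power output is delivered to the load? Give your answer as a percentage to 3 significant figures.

Efficiency is P_load / P_total. With a series r and R sharing the same I, P = I²R for each, so η = R/(R+r).
η = R / (R + r) = 4.70 / (4.70 + 0.977) = 0.8279

82.8 %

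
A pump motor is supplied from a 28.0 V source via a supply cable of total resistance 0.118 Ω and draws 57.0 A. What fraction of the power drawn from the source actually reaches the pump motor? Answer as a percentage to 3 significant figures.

76.0 %

The supply cable carries the full 57.0 A.
P_line = I² R_line = (57.00)² × 0.118 = 383.4 W
P_source = V I = 28.0 × 57.00 = 1596 W; P_load = 1213 W
η = P_load / P_source = 1213 / 1596 = 0.7598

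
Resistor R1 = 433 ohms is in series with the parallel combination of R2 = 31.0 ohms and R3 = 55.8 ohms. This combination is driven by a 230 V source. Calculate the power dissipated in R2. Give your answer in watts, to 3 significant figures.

First combine the parallel branches into one equivalent R_p, then R1 + R_p is a series pair.
R_p = (31.0×55.8)/(31.0+55.8) = 19.93 Ω
R_total = 433 + 19.93 = 452.9 Ω
I = V / R_total = 230 / 452.9 = 0.5078 A
Voltage across the parallel pair: V_p = I × R_p = 0.5078 × 19.93 = 10.12 V
R2 sees V_p directly, so P = V_p² / R2.
P_R2 = (10.12)² / 31.0 = 3.304 W

3.30 W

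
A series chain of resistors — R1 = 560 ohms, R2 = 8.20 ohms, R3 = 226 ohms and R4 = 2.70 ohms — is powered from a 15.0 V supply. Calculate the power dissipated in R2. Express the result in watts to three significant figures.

Series elements share the same current, so find I first, then use P = I²R.
R_total = 560 + 8.20 + 226 + 2.70 = 796.9 Ω
I = V / R_total = 15.0 / 796.9 = 0.01882 A
P_R2 = I² × R2 = (0.01882)² × 8.20 = 0.002905 W

0.00291 W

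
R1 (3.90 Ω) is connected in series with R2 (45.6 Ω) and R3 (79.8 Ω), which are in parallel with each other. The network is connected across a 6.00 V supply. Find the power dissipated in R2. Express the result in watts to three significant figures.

Collapse R2‖R3 to a single equivalent, reducing the network to two series elements.
R_p = (45.6×79.8)/(45.6+79.8) = 29.02 Ω
R_total = 3.90 + 29.02 = 32.92 Ω
I = V / R_total = 6.00 / 32.92 = 0.1823 A
Voltage across the parallel pair: V_p = I × R_p = 0.1823 × 29.02 = 5.289 V
R2 is across V_p, so use P = V²/R for that branch.
P_R2 = (5.289)² / 45.6 = 0.6135 W

0.613 W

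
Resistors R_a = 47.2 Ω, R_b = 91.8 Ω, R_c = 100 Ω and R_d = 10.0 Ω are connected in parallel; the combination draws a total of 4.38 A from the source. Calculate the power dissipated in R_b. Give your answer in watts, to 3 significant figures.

10.4 W

The branches share the same voltage, but only the total current is given — find V from the equivalent resistance first.
1/R_eq = 1/47.2 + 1/91.8 + 1/100 + 1/10.0 ⇒ R_eq = 7.038 Ω
V = I_total × R_eq = 4.380 × 7.038 = 30.83 V
P_R_b = V² / R_b = (30.83)² / 91.8 = 10.35 W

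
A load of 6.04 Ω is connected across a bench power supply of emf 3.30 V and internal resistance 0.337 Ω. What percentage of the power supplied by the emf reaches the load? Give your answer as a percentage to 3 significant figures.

94.7 %

The source delivers εI, of which I²R reaches the load and I²r is lost; since I is common, η = R/(R+r).
η = R / (R + r) = 6.04 / (6.04 + 0.337) = 0.9472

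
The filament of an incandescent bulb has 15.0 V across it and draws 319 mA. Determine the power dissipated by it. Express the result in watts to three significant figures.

4.79 W

With V and I both given, power follows immediately from P = V I.
P = 15.0 V × 0.3190 A = 4.785 W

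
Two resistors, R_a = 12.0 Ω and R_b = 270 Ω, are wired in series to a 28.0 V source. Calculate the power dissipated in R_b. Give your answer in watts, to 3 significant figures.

In a series string the same current flows through every resistor — find that current, then P = I²R for the one we want.
R_total = 12.0 + 270 = 282.0 Ω
I = V / R_total = 28.0 / 282.0 = 0.09929 A
P_R_b = I² × R_b = (0.09929)² × 270 = 2.662 W

2.66 W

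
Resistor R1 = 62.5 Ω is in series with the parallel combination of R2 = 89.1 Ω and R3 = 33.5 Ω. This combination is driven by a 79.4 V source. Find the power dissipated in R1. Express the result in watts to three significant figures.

First combine the parallel branches into one equivalent R_p, then R1 + R_p is a series pair.
R_p = (89.1×33.5)/(89.1+33.5) = 24.35 Ω
R_total = 62.5 + 24.35 = 86.85 Ω
I = V / R_total = 79.4 / 86.85 = 0.9143 A
R1 is in the main series path, so its power is I²R1.
P_R1 = (0.9143)² × 62.5 = 52.24 W

52.2 W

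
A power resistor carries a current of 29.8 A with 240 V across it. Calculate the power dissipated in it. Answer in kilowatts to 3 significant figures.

Both the voltage across and the current through the element are known, so P = V I applies directly.
P = 240 V × 29.80 A = 7152 W

7.15 kW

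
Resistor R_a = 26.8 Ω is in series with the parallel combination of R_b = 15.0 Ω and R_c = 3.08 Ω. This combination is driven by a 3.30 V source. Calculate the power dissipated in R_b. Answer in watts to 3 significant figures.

0.00550 W

Collapse R_b‖R_c to a single equivalent, reducing the network to two series elements.
R_p = (15.0×3.08)/(15.0+3.08) = 2.555 Ω
R_total = 26.8 + 2.555 = 29.36 Ω
I = V / R_total = 3.30 / 29.36 = 0.1124 A
Voltage across the parallel pair: V_p = I × R_p = 0.1124 × 2.555 = 0.2873 V
With V_p across R_b, its power is V_p²/R_b.
P_R_b = (0.2873)² / 15.0 = 0.005501 W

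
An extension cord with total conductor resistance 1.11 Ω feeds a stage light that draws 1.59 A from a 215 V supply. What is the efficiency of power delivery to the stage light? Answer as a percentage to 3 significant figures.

99.2 %

The extension cord carries the full 1.59 A.
P_line = I² R_line = (1.590)² × 1.11 = 2.806 W
P_source = V I = 215 × 1.590 = 341.9 W; P_load = 339.0 W
η = P_load / P_source = 339.0 / 341.9 = 0.9918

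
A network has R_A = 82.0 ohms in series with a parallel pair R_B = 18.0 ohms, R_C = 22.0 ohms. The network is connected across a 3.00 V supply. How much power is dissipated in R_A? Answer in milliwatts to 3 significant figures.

Reduce the parallel pair to R_p first; the network is then a simple series string.
R_p = (18.0×22.0)/(18.0+22.0) = 9.900 Ω
R_total = 82.0 + 9.900 = 91.90 Ω
I = V / R_total = 3.00 / 91.90 = 0.03264 A
The full supply current passes through R_A: P = I²R.
P_R_A = (0.03264)² × 82.0 = 0.08738 W

87.4 mW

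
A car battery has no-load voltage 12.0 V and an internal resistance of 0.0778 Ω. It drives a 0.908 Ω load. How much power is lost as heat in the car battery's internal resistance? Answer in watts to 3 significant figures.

11.5 W

The internal resistance carries the same current as the load; P_int = I²r.
I = ε / (r + R) = 12.0 / (0.0778 + 0.908) = 12.17 A
P_int = I² r = (12.17)² × 0.0778 = 11.53 W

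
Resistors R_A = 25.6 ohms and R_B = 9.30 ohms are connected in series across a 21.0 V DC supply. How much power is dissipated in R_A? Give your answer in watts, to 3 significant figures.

9.27 W

Series elements share the same current, so find I first, then use P = I²R.
R_total = 25.6 + 9.30 = 34.90 Ω
I = V / R_total = 21.0 / 34.90 = 0.6017 A
P_R_A = I² × R_A = (0.6017)² × 25.6 = 9.269 W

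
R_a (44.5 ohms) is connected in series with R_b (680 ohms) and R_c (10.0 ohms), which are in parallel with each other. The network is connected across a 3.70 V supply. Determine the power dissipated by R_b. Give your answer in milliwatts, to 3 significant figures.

0.662 mW

Collapse R_b‖R_c to a single equivalent, reducing the network to two series elements.
R_p = (680×10.0)/(680+10.0) = 9.855 Ω
R_total = 44.5 + 9.855 = 54.36 Ω
I = V / R_total = 3.70 / 54.36 = 0.06807 A
Voltage across the parallel pair: V_p = I × R_p = 0.06807 × 9.855 = 0.6708 V
With V_p across R_b, its power is V_p²/R_b.
P_R_b = (0.6708)² / 680 = 0.0006618 W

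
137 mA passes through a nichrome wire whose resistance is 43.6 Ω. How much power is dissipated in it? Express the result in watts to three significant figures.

0.818 W

Current and resistance are given, so P = I²R is the direct form.
P = (0.1370 A)² × 43.6 Ω = 0.8183 W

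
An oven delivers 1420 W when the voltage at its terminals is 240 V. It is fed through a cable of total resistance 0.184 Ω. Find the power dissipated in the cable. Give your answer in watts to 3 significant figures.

6.44 W

The cable and load are in series, so the same current flows in both; the loss is I²R_line.
I = P / V = 1420 / 240 = 5.917 A through the cable.
P_line = I² R_line = (5.917)² × 0.184 = 6.441 W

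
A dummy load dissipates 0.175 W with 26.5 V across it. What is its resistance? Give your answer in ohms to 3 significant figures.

4010 Ω

The two known quantities fix the third via R = V² / P.
R = (26.5)² / 0.175 = 4013 Ω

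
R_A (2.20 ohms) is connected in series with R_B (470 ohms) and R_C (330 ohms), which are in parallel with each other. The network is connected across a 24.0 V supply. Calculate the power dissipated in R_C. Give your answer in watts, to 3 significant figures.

Replace R_B and R_C with their parallel equivalent so the circuit becomes R_A in series with R_p.
R_p = (470×330)/(470+330) = 193.9 Ω
R_total = 2.20 + 193.9 = 196.1 Ω
I = V / R_total = 24.0 / 196.1 = 0.1224 A
Voltage across the parallel pair: V_p = I × R_p = 0.1224 × 193.9 = 23.73 V
R_C sees V_p directly, so P = V_p² / R_C.
P_R_C = (23.73)² / 330 = 1.707 W

1.71 W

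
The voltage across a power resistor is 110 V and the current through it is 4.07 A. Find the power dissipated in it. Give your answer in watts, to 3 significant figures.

V and I are known directly — P = V I, no intermediate step needed.
P = 110 V × 4.070 A = 447.7 W

448 W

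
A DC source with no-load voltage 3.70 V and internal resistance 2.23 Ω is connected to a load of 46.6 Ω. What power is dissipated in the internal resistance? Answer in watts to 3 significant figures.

Internal loss is I²r, with I set by the total series resistance r+R.
I = ε / (r + R) = 3.70 / (2.23 + 46.6) = 0.07577 A
P_int = I² r = (0.07577)² × 2.23 = 0.01280 W

0.0128 W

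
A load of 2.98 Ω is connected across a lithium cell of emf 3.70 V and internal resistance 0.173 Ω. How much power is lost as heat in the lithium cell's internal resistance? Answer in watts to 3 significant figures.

0.238 W

Internal loss is I²r, with I set by the total series resistance r+R.
I = ε / (r + R) = 3.70 / (0.173 + 2.98) = 1.173 A
P_int = I² r = (1.173)² × 0.173 = 0.2382 W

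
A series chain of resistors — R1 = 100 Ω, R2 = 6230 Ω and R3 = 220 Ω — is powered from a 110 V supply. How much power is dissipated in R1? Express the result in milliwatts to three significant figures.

Since the resistors are in series they all carry the loop current I = V/R_total; the power in any one is I²R.
R_total = 100 + 6230 + 220 = 6550 Ω
I = V / R_total = 110 / 6550 = 0.01679 A
P_R1 = I² × R1 = (0.01679)² × 100 = 0.02820 W

28.2 mW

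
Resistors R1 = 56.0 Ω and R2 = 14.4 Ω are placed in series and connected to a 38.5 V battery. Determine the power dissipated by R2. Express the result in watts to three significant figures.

4.31 W

The current is common to all series resistors; compute it, then apply P = I²R for the target.
R_total = 56.0 + 14.4 = 70.40 Ω
I = V / R_total = 38.5 / 70.40 = 0.5469 A
P_R2 = I² × R2 = (0.5469)² × 14.4 = 4.307 W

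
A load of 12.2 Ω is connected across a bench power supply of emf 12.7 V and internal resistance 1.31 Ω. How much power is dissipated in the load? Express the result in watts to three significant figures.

10.8 W

Find the circuit current first, then P = I²R for the load (series elements share I).
I = ε / (r + R) = 12.7 / (1.31 + 12.2) = 0.9400 A
P_load = I² R = (0.9400)² × 12.2 = 10.78 W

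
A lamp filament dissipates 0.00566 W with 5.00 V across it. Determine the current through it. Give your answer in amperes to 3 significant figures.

0.00113 A

Inverting the appropriate power form: I = P / V.
I = 0.00566 / 5.00 = 0.001132 A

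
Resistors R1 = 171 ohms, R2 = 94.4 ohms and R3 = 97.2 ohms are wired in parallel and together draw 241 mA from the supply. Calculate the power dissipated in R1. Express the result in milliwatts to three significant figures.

475 mW

Parallel branches share V, not I — compute V via R_eq, then use V²/R for the target branch.
1/R_eq = 1/171 + 1/94.4 + 1/97.2 ⇒ R_eq = 37.41 Ω
V = I_total × R_eq = 0.2410 × 37.41 = 9.016 V
P_R1 = V² / R1 = (9.016)² / 171 = 0.4754 W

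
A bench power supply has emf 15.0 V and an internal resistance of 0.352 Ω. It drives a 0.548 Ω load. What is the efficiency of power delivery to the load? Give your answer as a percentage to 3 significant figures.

Both r and R carry the same current, so the power split is just the resistance split: η = R/(R+r).
η = R / (R + r) = 0.548 / (0.548 + 0.352) = 0.6089

60.9 %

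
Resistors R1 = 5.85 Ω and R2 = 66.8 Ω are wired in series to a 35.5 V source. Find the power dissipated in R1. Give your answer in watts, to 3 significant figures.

1.40 W

Since the resistors are in series they all carry the loop current I = V/R_total; the power in any one is I²R.
R_total = 5.85 + 66.8 = 72.65 Ω
I = V / R_total = 35.5 / 72.65 = 0.4886 A
P_R1 = I² × R1 = (0.4886)² × 5.85 = 1.397 W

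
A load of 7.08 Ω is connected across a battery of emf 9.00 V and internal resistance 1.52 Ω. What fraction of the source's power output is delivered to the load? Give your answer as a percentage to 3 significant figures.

η = P_load/(P_load+P_int) = I²R/(I²R+I²r) = R/(R+r) — the I² cancels for series elements.
η = R / (R + r) = 7.08 / (7.08 + 1.52) = 0.8233

82.3 %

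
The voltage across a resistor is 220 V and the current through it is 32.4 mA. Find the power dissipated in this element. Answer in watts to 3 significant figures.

With V and I both given, power follows immediately from P = V I.
P = 220 V × 0.03240 A = 7.128 W

7.13 W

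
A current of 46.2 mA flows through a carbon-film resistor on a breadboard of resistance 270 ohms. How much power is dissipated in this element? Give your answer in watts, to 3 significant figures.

0.576 W

The current through and the resistance of the element are both given; use P = I²R.
P = (0.04620 A)² × 270 Ω = 0.5763 W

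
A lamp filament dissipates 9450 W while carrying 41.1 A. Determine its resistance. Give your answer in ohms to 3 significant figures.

5.59 Ω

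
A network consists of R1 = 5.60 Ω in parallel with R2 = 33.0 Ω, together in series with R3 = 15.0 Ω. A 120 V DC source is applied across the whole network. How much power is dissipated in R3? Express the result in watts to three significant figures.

552 W

First find R_p for the parallel pair, then treat R_p + R3 as a series loop.
R_p = (5.60×33.0)/(5.60+33.0) = 4.788 Ω
R_total = R_p + 15.0 = 4.788 + 15.0 = 19.79 Ω
I = V / R_total = 120 / 19.79 = 6.064 A
All the supply current flows through R3; use P = I²R3.
P_R3 = (6.064)² × 15.0 = 551.7 W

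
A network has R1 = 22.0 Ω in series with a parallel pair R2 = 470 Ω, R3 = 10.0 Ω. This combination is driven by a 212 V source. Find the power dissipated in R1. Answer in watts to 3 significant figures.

Collapse R2‖R3 to a single equivalent, reducing the network to two series elements.
R_p = (470×10.0)/(470+10.0) = 9.792 Ω
R_total = 22.0 + 9.792 = 31.79 Ω
I = V / R_total = 212 / 31.79 = 6.668 A
All the current flows through R1; use P = I²R.
P_R1 = (6.668)² × 22.0 = 978.3 W

978 W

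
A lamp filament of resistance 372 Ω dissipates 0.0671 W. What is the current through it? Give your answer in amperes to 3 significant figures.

0.0134 A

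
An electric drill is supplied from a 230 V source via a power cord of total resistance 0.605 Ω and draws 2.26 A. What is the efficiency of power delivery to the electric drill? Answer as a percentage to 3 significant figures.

99.4 %

The power cord carries the full 2.26 A.
P_line = I² R_line = (2.260)² × 0.605 = 3.090 W
P_source = V I = 230 × 2.260 = 519.8 W; P_load = 516.7 W
η = P_load / P_source = 516.7 / 519.8 = 0.9941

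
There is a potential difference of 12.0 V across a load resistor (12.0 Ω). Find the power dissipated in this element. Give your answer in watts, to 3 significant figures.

12.0 W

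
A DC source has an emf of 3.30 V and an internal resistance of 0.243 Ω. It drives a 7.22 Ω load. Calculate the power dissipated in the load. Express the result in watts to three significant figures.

1.41 W

Load and internal resistance form a series loop — compute the loop current, then the load power via I²R.
I = ε / (r + R) = 3.30 / (0.243 + 7.22) = 0.4422 A
P_load = I² R = (0.4422)² × 7.22 = 1.412 W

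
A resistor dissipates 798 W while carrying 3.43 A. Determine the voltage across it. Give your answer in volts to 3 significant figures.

233 V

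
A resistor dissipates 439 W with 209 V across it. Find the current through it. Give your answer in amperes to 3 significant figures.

2.10 A

Inverting the appropriate power form: I = P / V.
I = 439 / 209 = 2.100 A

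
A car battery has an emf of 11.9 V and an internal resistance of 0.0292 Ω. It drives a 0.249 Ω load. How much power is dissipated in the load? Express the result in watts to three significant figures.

456 W

Load and internal resistance form a series loop — compute the loop current, then the load power via I²R.
I = ε / (r + R) = 11.9 / (0.0292 + 0.249) = 42.77 A
P_load = I² R = (42.77)² × 0.249 = 455.6 W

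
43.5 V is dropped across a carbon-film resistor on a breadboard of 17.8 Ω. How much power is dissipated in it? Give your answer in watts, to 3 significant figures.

106 W

With V across and R both known, P = V²/R gives the dissipation directly.
P = (43.5 V)² / 17.8 Ω = 106.3 W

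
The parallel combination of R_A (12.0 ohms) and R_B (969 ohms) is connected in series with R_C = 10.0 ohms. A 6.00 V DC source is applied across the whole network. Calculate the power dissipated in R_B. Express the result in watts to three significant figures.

0.0109 W

Reduce the parallel combination to a single R_p; the circuit then becomes R_p in series with the remaining resistor.
R_p = (12.0×969)/(12.0+969) = 11.85 Ω
R_total = R_p + 10.0 = 11.85 + 10.0 = 21.85 Ω
I = V / R_total = 6.00 / 21.85 = 0.2746 A
Voltage across the parallel pair: V_p = I × R_p = 0.2746 × 11.85 = 3.254 V
R_B has V_p across it, so P = V_p²/R_B.
P_R_B = (3.254)² / 969 = 0.01093 W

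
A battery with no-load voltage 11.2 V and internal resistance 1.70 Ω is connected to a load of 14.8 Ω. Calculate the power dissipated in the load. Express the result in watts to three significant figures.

Load and internal resistance form a series loop — compute the loop current, then the load power via I²R.
I = ε / (r + R) = 11.2 / (1.70 + 14.8) = 0.6788 A
P_load = I² R = (0.6788)² × 14.8 = 6.819 W

6.82 W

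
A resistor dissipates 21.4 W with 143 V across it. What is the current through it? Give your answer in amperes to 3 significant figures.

Rearranging the power relation for the two known quantities gives I = P / V.
I = 21.4 / 143 = 0.1497 A

0.150 A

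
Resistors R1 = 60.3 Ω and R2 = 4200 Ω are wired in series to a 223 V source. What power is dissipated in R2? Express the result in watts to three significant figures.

11.5 W

In a series string the same current flows through every resistor — find that current, then P = I²R for the one we want.
R_total = 60.3 + 4200 = 4260 Ω
I = V / R_total = 223 / 4260 = 0.05234 A
P_R2 = I² × R2 = (0.05234)² × 4200 = 11.51 W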